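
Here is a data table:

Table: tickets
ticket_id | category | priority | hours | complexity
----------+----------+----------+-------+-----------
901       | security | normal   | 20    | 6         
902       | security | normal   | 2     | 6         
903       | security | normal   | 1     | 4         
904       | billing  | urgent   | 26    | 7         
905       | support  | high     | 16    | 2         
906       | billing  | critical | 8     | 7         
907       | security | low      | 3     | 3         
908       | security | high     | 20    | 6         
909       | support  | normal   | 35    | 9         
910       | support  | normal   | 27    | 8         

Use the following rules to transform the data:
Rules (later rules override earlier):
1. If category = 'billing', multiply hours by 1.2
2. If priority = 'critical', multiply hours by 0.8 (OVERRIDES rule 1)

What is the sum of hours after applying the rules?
161.6

Step 1: Rule 2 takes priority for records with priority = 'critical'
  - 1 records: 8 × 0.8 = 6.4
Step 2: Rule 1 applies to remaining records with category = 'billing'
  - 1 records: 26 × 1.2 = 31.2
Step 3: Other records unchanged: 124
Step 4: Final sum = 6.4 + 31.2 + 124 = 161.6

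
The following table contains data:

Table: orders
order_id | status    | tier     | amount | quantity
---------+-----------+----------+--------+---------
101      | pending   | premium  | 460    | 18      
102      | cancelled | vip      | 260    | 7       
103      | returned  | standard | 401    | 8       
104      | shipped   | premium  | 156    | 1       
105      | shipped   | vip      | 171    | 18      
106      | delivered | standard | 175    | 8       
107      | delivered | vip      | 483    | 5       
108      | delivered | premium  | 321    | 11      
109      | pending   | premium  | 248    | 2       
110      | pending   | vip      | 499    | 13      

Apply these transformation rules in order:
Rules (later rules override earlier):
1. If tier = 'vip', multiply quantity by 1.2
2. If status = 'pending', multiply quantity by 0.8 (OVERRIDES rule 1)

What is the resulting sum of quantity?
90.4

Step 1: Rule 2 takes priority for records with status = 'pending'
  - 3 records: 33 × 0.8 = 26.4
Step 2: Rule 1 applies to remaining records with tier = 'vip'
  - 3 records: 30 × 1.2 = 36.0
Step 3: Other records unchanged: 28
Step 4: Final sum = 26.4 + 36.0 + 28 = 90.4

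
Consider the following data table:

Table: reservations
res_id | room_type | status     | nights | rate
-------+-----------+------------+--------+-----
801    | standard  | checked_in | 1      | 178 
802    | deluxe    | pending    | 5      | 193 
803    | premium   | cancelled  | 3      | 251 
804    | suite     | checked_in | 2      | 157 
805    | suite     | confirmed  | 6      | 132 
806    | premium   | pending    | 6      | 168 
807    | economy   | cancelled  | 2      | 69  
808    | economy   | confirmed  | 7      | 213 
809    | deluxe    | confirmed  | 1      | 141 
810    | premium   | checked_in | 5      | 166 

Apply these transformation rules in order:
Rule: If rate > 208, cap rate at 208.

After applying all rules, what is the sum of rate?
1620

Step 1: 2 records have rate > 208
Step 2: These records originally summed to 464
Step 3: After capping: 2 × 208 = 416
Step 4: Unaffected records sum: 1204
Step 5: Final sum = 416 + 1204 = 1620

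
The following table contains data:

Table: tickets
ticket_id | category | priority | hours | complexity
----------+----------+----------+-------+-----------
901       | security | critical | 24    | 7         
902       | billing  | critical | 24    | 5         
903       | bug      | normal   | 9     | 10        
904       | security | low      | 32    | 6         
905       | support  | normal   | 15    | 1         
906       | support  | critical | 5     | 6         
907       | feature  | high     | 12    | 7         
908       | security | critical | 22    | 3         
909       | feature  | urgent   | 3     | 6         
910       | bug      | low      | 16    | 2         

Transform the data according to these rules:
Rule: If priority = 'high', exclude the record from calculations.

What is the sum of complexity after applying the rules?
46

Step 1: Identify records where priority = 'high'
Step 2: The excluded records sum to 7
Step 3: Original total complexity = 53
Step 4: Remaining total = 53 - 7 = 46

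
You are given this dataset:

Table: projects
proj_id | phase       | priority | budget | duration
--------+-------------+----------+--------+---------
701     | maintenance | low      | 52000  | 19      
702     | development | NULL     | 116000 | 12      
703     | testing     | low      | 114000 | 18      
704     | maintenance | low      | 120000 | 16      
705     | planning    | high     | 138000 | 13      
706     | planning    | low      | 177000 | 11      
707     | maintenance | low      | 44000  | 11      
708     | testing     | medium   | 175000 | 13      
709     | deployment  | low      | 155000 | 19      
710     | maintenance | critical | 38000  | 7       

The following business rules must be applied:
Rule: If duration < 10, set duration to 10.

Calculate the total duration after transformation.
142

Step 1: 1 records have duration < 10
Step 2: These records originally summed to 7
Step 3: After setting to minimum: 1 × 10 = 10
Step 4: Unaffected records sum: 132
Step 5: Final sum = 10 + 132 = 142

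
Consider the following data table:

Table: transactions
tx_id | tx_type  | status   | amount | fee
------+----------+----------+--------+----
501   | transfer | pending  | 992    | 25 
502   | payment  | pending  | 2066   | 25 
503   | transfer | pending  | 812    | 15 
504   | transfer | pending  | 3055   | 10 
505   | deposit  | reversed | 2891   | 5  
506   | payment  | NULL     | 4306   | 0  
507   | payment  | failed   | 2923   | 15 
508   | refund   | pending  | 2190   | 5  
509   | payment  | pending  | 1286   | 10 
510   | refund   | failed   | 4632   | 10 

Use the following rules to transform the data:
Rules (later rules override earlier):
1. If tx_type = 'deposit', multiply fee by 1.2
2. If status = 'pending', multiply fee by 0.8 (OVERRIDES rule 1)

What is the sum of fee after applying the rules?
103.0

Step 1: Rule 2 takes priority for records with status = 'pending'
  - 6 records: 90 × 0.8 = 72.0
Step 2: Rule 1 applies to remaining records with tx_type = 'deposit'
  - 1 records: 5 × 1.2 = 6.0
Step 3: Other records unchanged: 25
Step 4: Final sum = 72.0 + 6.0 + 25 = 103.0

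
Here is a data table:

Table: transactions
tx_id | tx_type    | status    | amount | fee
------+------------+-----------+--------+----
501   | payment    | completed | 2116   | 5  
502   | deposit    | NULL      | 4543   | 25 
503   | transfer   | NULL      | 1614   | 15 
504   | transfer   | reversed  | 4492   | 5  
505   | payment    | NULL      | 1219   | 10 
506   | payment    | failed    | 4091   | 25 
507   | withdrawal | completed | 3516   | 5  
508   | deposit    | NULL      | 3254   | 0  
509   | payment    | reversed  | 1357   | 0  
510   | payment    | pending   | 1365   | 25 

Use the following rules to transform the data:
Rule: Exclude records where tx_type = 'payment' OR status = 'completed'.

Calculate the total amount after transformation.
13903

Step 1: Find records where tx_type = 'payment' OR status = 'completed'
Step 2: 6 records match, summing to 13664
Step 3: Original sum: 27567
Step 4: Remaining sum = 27567 - 13664 = 13903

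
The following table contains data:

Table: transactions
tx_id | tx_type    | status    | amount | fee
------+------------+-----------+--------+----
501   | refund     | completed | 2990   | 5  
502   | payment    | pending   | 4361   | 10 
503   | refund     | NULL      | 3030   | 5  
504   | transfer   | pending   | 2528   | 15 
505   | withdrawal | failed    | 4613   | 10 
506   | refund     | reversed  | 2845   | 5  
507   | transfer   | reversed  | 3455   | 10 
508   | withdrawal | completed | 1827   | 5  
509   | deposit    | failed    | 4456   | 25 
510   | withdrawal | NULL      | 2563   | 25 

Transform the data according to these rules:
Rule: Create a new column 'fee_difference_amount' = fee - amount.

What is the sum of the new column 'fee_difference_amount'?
-32553

Step 1: For each record, compute fee - amount
Example calculations:
  5 - 2990 = -2985
  10 - 4361 = -4351
  5 - 3030 = -3025
  ...
Step 2: Sum all derived values
Step 3: Total = -32553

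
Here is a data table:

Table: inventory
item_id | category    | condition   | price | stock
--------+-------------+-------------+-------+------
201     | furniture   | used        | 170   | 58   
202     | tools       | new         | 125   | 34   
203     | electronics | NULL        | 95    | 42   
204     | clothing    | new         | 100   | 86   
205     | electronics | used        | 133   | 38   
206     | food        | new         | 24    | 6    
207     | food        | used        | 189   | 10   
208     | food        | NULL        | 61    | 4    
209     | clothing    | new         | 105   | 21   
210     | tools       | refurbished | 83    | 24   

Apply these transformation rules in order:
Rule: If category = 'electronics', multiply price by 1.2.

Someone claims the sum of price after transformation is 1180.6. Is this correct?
No, the correct result is 1130.6.

Step 1: Calculate the correct sum after transformation
Step 2: Apply multiplier 1.2 to records where category = 'electronics'
Step 3: Correct result = 1130.6
Step 4: Claimed result = 1180.6
Step 5: 1130.6 ≠ 1180.6
Conclusion: The claimed result is incorrect. The correct answer is 1130.6.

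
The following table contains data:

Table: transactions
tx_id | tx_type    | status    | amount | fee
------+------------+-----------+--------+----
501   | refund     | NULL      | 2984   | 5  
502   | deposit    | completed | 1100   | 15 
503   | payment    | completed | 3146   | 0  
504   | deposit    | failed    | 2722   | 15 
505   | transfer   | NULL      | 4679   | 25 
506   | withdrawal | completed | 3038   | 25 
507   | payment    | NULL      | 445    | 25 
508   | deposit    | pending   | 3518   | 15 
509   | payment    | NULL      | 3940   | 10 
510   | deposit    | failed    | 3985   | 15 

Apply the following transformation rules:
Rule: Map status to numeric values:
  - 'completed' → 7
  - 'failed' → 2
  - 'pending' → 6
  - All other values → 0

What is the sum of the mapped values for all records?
31

Step 1: Apply mapping to each record
Step 2: Count by status:
  'completed': 3 records × 7 = 21
  'failed': 2 records × 2 = 4
  'pending': 1 records × 6 = 6
Step 3: Sum all mapped values = 31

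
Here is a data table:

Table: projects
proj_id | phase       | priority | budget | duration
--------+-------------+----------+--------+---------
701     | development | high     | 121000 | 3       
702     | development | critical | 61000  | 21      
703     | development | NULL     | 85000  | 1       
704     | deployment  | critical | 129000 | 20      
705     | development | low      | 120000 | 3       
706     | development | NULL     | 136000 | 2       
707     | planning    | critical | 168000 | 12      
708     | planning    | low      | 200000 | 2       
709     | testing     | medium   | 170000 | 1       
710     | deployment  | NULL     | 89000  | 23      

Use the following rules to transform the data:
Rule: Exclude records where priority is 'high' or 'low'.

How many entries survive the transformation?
7

Step 1: Count records to exclude
  - 1 (high) + 2 (low) = 3 records
Step 2: Total records: 10
Step 3: Remaining = 10 - 3 = 7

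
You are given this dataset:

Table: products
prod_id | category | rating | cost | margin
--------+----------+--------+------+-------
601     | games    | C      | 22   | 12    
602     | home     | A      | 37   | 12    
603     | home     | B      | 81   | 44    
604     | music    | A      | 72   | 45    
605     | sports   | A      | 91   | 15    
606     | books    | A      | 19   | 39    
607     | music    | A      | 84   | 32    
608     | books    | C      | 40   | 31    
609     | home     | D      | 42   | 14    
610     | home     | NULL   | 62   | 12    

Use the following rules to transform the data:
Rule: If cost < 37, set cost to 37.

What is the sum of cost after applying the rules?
583

Step 1: 2 records have cost < 37
Step 2: These records originally summed to 41
Step 3: After setting to minimum: 2 × 37 = 74
Step 4: Unaffected records sum: 509
Step 5: Final sum = 74 + 509 = 583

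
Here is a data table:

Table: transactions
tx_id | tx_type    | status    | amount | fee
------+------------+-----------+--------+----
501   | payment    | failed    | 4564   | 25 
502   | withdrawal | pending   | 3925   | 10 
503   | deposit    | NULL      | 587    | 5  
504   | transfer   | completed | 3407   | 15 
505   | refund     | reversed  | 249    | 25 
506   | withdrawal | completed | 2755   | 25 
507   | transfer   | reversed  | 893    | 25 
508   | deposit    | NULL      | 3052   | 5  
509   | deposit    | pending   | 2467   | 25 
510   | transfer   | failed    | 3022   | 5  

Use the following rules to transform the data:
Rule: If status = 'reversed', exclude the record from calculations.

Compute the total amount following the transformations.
23779

Step 1: Identify records where status = 'reversed'
Step 2: The excluded records sum to 1142
Step 3: Original total amount = 24921
Step 4: Remaining total = 24921 - 1142 = 23779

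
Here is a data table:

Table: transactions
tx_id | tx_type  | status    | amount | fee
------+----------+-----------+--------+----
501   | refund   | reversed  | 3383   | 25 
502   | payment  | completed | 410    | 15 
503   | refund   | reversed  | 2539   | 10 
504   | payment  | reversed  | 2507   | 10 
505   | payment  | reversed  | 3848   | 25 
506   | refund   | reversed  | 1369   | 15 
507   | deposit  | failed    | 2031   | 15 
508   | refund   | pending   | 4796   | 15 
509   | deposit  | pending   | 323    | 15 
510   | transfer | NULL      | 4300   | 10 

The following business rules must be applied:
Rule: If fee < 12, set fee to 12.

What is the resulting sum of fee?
161

Step 1: 3 records have fee < 12
Step 2: These records originally summed to 30
Step 3: After setting to minimum: 3 × 12 = 36
Step 4: Unaffected records sum: 125
Step 5: Final sum = 36 + 125 = 161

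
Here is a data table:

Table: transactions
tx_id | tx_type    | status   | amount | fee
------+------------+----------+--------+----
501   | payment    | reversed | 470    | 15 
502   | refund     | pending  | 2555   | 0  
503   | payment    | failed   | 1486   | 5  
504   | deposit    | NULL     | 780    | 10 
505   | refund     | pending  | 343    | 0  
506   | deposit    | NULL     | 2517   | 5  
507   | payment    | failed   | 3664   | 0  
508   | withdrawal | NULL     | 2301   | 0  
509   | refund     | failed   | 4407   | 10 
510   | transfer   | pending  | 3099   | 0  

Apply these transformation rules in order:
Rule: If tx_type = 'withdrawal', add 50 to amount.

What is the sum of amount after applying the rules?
21672

Step 1: Count records where tx_type = 'withdrawal': 1
Step 2: Total bonus added: 1 × 50 = 50
Step 3: Original sum of amount: 21622
Step 4: Final sum = 21622 + 50 = 21672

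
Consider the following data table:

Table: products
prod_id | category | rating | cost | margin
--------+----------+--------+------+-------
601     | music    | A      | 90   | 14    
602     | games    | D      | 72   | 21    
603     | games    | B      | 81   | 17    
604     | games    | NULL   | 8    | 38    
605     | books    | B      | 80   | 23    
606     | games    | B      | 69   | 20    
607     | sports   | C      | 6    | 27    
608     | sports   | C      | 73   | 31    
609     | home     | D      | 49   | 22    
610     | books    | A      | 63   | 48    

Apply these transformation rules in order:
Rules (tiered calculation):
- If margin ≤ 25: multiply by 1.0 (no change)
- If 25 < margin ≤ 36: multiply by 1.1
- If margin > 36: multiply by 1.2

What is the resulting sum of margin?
284.0

Step 1: Tier 1 (margin ≤ 25): 6 records, sum = 117 × 1.0 = 117.0
Step 2: Tier 2 (25 < margin ≤ 36): 2 records, sum = 58 × 1.1 = 63.8
Step 3: Tier 3 (margin > 36): 2 records, sum = 86 × 1.2 = 103.2
Step 4: Final sum = 117.0 + 63.8 + 103.2 = 284.0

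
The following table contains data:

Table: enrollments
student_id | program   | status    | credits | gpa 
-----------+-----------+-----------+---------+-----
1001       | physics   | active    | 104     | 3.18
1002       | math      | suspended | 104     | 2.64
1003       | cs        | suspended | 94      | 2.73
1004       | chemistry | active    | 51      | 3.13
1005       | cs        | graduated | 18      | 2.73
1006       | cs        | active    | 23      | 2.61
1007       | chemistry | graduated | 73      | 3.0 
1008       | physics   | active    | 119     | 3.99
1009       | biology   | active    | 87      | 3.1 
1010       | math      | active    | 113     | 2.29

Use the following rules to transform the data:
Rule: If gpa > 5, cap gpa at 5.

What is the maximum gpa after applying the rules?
3.99

Step 1: Original maximum gpa = 3.99
Step 2: Check cap of 5 against maximum
Step 3: No records exceed the cap (max 3.99 <= cap 5), so no capping applies
Step 4: Maximum after transformation = 3.99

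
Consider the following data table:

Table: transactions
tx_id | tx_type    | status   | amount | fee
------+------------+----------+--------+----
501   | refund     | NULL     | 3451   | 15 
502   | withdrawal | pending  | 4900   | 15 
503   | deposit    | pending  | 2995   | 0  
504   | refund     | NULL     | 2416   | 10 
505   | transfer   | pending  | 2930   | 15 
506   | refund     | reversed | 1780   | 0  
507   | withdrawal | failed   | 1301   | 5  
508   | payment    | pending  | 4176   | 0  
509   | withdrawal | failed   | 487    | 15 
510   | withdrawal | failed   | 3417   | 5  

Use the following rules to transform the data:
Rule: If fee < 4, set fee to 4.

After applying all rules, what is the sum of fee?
92

Step 1: 3 records have fee < 4
Step 2: These records originally summed to 0
Step 3: After setting to minimum: 3 × 4 = 12
Step 4: Unaffected records sum: 80
Step 5: Final sum = 12 + 80 = 92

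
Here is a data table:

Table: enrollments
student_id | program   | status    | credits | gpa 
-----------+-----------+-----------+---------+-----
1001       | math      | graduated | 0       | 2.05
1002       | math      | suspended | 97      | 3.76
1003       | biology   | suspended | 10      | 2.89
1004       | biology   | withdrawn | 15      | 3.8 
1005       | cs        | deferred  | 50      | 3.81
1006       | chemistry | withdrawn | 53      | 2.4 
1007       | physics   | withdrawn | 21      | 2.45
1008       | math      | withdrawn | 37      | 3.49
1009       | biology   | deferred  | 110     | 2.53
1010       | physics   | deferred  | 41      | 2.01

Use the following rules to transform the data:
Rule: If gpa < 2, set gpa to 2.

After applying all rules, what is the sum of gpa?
29.19

Step 1: 0 records have gpa < 2
Step 2: These records originally summed to 0
Step 3: After setting to minimum: 0 × 2 = 0
Step 4: Unaffected records sum: 29.19
Step 5: Final sum = 0 + 29.19 = 29.19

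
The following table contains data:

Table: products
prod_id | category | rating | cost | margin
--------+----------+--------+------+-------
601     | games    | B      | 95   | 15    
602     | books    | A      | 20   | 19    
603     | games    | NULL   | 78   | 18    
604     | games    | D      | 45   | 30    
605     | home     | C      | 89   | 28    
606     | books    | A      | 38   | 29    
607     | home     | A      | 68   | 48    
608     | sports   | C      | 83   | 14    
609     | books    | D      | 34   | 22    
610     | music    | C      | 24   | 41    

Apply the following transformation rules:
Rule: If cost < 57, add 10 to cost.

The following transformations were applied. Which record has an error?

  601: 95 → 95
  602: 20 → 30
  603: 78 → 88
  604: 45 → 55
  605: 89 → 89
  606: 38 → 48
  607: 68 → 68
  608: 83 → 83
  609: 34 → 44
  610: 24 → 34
Record 603 has an error. The correct transformed value should be 78, not 88.

Step 1: Check each record against the rule
Step 2: Record 603 has cost = 78
Step 3: Since 78 >= 57, the bonus should not have been applied
Step 4: Correct value = 78, but claimed value = 88
Conclusion: Record 603 has the error.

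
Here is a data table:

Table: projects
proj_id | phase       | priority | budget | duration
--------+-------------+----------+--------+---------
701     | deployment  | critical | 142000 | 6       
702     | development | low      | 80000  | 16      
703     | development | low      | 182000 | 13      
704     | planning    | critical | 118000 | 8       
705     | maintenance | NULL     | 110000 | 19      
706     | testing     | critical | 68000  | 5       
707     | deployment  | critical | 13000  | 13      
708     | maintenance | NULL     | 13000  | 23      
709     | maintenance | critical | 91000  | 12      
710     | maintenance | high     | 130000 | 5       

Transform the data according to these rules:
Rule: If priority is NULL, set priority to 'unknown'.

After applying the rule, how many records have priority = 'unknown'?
2

Step 1: Count records where priority IS NULL
Step 2: Found 2 records with NULL priority
Step 3: These records will have priority set to 'unknown'
Step 4: Records already having priority = 'unknown': 0
Step 5: Answer: 2 + 0 = 2 records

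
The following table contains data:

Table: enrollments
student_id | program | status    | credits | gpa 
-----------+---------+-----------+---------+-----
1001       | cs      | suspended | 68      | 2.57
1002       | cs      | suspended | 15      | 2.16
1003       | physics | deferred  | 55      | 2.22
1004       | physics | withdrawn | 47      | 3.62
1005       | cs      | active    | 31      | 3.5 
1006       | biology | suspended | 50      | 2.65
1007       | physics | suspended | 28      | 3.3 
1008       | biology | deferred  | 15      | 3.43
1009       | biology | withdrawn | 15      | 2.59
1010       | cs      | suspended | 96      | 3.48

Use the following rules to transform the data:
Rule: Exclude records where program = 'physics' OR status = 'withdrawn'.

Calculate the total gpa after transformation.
17.79

Step 1: Find records where program = 'physics' OR status = 'withdrawn'
Step 2: 4 records match, summing to 11.73
Step 3: Original sum: 29.52
Step 4: Remaining sum = 29.52 - 11.73 = 17.79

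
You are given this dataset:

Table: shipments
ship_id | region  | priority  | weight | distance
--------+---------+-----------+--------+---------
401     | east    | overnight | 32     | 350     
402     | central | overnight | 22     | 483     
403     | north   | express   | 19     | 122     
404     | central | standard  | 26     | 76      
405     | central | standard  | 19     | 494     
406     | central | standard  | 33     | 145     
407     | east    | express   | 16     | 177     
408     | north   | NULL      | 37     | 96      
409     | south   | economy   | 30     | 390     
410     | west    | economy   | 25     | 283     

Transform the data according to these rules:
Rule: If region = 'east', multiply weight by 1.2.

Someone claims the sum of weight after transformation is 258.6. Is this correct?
No, the correct result is 268.6.

Step 1: Calculate the correct sum after transformation
Step 2: Apply multiplier 1.2 to records where region = 'east'
Step 3: Correct result = 268.6
Step 4: Claimed result = 258.6
Step 5: 268.6 ≠ 258.6
Conclusion: The claimed result is incorrect. The correct answer is 268.6.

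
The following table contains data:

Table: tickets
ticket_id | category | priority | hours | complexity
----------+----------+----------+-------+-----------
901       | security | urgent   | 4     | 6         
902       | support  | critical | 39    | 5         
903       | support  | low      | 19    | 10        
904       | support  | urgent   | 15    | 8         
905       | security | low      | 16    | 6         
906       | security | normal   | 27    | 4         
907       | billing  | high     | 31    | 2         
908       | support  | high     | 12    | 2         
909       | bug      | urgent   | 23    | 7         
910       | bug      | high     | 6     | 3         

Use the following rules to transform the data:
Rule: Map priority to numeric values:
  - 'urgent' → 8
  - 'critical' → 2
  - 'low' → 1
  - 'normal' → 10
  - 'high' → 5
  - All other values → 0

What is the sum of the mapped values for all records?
53

Step 1: Apply mapping to each record
Step 2: Count by status:
  'urgent': 3 records × 8 = 24
  'critical': 1 records × 2 = 2
  'low': 2 records × 1 = 2
  'normal': 1 records × 10 = 10
  'high': 3 records × 5 = 15
Step 3: Sum all mapped values = 53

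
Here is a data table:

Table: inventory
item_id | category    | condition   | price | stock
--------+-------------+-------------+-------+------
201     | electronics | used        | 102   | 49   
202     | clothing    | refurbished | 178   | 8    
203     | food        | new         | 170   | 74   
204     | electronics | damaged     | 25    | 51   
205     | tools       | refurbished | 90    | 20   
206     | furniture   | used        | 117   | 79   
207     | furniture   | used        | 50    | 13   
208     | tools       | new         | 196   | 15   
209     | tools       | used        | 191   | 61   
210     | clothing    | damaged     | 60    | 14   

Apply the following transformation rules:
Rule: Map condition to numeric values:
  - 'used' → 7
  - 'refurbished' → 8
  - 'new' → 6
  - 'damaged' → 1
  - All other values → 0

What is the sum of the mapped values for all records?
58

Step 1: Apply mapping to each record
Step 2: Count by status:
  'used': 4 records × 7 = 28
  'refurbished': 2 records × 8 = 16
  'new': 2 records × 6 = 12
  'damaged': 2 records × 1 = 2
Step 3: Sum all mapped values = 58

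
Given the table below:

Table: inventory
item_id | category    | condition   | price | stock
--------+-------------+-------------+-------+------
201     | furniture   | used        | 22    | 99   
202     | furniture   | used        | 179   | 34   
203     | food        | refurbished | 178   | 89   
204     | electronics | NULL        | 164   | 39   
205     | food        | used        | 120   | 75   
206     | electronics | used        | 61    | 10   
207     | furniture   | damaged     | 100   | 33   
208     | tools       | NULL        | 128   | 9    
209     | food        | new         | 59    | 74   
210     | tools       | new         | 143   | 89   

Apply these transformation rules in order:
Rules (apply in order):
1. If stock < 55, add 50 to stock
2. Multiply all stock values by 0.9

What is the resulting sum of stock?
720.9

Step 1: Apply Rule 1 - Add 50 to records with stock < 55
  - 5 records affected: 125 + (5 × 50) = 375
  - Unaffected records: 426
  - Sum after Rule 1: 801
Step 2: Apply Rule 2 - Multiply all by 0.9
  - 801 × 0.9 = 720.9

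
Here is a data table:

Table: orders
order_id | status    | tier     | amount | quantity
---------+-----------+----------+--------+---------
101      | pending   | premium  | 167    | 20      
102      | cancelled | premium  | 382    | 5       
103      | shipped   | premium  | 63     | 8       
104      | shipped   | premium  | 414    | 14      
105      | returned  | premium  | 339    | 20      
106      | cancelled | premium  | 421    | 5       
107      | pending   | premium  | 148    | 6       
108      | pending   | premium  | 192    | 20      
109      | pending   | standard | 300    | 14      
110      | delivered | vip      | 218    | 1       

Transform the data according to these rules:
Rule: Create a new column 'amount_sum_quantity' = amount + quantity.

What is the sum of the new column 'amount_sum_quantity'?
2757

Step 1: For each record, compute amount + quantity
Example calculations:
  167 + 20 = 187
  382 + 5 = 387
  63 + 8 = 71
  ...
Step 2: Sum all derived values
Step 3: Total = 2757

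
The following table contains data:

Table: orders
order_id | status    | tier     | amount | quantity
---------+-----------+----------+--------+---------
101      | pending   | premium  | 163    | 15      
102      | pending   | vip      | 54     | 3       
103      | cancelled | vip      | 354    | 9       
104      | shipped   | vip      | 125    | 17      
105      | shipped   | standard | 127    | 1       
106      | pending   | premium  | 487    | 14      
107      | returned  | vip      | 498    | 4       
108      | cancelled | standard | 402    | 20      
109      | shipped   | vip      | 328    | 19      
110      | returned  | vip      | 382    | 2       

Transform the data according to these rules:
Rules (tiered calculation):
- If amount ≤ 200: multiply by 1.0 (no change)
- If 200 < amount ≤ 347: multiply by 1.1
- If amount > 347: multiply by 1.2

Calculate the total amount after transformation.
3377.4

Step 1: Tier 1 (amount ≤ 200): 4 records, sum = 469 × 1.0 = 469.0
Step 2: Tier 2 (200 < amount ≤ 347): 1 records, sum = 328 × 1.1 = 360.8
Step 3: Tier 3 (amount > 347): 5 records, sum = 2123 × 1.2 = 2547.6
Step 4: Final sum = 469.0 + 360.8 + 2547.6 = 3377.4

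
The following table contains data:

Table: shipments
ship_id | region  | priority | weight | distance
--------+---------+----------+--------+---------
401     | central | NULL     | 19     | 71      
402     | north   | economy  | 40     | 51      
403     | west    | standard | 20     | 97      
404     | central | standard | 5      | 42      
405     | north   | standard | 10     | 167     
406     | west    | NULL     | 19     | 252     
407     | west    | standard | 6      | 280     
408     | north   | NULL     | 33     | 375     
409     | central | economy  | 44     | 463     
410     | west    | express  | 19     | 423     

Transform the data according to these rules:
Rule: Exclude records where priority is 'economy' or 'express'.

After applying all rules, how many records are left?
7

Step 1: Count records to exclude
  - 2 (economy) + 1 (express) = 3 records
Step 2: Total records: 10
Step 3: Remaining = 10 - 3 = 7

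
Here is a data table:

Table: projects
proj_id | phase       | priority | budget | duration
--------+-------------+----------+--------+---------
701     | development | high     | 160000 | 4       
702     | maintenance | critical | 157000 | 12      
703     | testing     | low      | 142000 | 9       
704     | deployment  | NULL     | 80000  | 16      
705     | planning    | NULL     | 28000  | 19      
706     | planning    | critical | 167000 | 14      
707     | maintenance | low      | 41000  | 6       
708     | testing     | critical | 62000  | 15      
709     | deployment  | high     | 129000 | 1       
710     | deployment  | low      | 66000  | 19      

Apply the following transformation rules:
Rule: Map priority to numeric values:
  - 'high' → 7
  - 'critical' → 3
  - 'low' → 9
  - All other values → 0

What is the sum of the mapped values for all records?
50

Step 1: Apply mapping to each record
Step 2: Count by status:
  'high': 2 records × 7 = 14
  'critical': 3 records × 3 = 9
  'low': 3 records × 9 = 27
Step 3: Sum all mapped values = 50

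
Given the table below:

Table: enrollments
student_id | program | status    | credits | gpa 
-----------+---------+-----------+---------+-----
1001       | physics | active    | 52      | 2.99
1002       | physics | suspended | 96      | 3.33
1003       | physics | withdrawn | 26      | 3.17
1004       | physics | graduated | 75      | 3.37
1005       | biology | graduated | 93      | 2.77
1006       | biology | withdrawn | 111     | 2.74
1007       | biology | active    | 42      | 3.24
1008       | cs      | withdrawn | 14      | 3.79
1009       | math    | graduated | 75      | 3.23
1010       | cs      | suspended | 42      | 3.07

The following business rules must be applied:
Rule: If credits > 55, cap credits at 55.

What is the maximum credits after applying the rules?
55

Step 1: Original maximum credits = 111
Step 2: Apply cap at 55
Step 3: 5 records had credits > 55 and were capped
Step 4: Maximum after transformation = 55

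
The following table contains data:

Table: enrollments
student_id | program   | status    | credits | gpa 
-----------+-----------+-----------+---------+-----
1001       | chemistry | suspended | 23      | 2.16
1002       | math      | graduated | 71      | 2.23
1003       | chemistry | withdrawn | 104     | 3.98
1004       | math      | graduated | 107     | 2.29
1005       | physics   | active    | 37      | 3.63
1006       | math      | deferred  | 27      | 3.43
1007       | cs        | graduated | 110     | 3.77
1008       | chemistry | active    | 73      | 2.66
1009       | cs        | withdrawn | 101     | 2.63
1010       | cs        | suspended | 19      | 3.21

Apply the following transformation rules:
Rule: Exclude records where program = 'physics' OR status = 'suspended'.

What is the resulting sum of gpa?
20.99

Step 1: Find records where program = 'physics' OR status = 'suspended'
Step 2: 3 records match, summing to 9.0
Step 3: Original sum: 29.99
Step 4: Remaining sum = 29.99 - 9.0 = 20.99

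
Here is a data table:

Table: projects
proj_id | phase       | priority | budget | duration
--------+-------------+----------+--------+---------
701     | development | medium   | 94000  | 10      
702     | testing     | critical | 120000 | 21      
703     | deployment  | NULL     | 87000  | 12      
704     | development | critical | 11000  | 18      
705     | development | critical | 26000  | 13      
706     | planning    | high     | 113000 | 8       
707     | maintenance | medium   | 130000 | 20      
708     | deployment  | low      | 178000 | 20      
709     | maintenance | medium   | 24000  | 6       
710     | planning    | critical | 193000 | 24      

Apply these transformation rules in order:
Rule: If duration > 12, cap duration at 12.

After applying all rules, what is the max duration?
12

Step 1: Original maximum duration = 24
Step 2: Apply cap at 12
Step 3: 6 records had duration > 12 and were capped
Step 4: Maximum after transformation = 12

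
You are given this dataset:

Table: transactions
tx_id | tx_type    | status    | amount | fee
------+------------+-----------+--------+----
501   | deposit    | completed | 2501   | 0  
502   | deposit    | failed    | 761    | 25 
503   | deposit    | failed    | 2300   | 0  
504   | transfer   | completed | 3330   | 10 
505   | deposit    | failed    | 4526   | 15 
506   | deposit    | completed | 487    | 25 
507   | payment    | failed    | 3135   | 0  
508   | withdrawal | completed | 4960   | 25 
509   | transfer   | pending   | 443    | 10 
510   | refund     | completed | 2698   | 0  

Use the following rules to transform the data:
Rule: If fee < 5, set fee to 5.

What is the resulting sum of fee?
130

Step 1: 4 records have fee < 5
Step 2: These records originally summed to 0
Step 3: After setting to minimum: 4 × 5 = 20
Step 4: Unaffected records sum: 110
Step 5: Final sum = 20 + 110 = 130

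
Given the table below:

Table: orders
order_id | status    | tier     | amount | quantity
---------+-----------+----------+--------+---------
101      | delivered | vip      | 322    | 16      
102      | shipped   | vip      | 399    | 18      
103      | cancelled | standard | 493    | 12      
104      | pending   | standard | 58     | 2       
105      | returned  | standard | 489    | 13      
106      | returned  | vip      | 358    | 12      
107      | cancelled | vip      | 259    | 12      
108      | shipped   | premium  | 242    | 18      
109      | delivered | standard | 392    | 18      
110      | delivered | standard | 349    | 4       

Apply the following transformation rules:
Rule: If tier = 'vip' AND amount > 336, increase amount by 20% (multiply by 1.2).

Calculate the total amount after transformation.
3512.4

Step 1: Find records where tier = 'vip' AND amount > 336
Step 2: 2 records match, summing to 757
Step 3: After multiplier: 757 × 1.2 = 908.4
Step 4: Unaffected records sum: 2604
Step 5: Final sum = 908.4 + 2604 = 3512.4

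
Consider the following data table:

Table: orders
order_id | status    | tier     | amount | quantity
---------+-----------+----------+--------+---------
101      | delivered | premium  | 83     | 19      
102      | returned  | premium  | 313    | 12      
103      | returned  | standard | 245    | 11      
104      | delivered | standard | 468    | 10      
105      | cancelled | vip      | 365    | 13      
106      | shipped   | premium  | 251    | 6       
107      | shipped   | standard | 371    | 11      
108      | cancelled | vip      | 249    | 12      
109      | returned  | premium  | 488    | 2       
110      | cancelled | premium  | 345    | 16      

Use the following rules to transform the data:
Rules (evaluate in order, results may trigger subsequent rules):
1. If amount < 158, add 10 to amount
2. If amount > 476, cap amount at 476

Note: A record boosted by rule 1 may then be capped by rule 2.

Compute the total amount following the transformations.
3176

Step 1: Apply rule 1 to records with amount < 158
  - 1 records get bonus of 10
  - Of these, 0 records then exceed 476 and get capped
Step 2: Apply rule 2 to records with amount > 476
  - 1 records (original) are capped
Step 3: Calculate final sum = 3176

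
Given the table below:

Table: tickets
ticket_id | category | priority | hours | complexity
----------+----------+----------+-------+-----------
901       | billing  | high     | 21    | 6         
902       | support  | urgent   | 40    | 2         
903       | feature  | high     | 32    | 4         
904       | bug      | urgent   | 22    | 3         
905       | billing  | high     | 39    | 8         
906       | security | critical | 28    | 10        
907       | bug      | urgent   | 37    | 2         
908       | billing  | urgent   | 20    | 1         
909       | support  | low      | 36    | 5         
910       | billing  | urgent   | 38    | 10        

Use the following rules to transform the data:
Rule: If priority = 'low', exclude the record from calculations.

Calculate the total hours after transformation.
277

Step 1: Identify records where priority = 'low'
Step 2: The excluded records sum to 36
Step 3: Original total hours = 313
Step 4: Remaining total = 313 - 36 = 277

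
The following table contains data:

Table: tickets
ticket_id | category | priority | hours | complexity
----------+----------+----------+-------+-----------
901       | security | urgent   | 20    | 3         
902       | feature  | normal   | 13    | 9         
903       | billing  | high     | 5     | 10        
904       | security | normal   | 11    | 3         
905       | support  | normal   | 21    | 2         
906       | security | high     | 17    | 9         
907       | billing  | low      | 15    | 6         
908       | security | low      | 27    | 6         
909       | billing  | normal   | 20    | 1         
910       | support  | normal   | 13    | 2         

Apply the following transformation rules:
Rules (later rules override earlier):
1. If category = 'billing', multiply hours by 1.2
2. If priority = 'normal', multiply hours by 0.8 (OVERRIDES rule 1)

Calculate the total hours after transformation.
150.4

Step 1: Rule 2 takes priority for records with priority = 'normal'
  - 5 records: 78 × 0.8 = 62.4
Step 2: Rule 1 applies to remaining records with category = 'billing'
  - 2 records: 20 × 1.2 = 24.0
Step 3: Other records unchanged: 64
Step 4: Final sum = 62.4 + 24.0 + 64 = 150.4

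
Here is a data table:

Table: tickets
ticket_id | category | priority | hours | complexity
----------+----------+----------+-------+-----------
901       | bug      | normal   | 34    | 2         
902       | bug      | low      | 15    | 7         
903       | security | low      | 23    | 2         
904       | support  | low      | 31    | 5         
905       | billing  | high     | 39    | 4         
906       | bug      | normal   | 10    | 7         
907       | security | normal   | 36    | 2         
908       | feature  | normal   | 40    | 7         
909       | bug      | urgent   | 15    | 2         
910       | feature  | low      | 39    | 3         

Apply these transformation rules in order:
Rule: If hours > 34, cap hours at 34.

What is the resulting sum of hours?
264

Step 1: 4 records have hours > 34
Step 2: These records originally summed to 154
Step 3: After capping: 4 × 34 = 136
Step 4: Unaffected records sum: 128
Step 5: Final sum = 136 + 128 = 264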